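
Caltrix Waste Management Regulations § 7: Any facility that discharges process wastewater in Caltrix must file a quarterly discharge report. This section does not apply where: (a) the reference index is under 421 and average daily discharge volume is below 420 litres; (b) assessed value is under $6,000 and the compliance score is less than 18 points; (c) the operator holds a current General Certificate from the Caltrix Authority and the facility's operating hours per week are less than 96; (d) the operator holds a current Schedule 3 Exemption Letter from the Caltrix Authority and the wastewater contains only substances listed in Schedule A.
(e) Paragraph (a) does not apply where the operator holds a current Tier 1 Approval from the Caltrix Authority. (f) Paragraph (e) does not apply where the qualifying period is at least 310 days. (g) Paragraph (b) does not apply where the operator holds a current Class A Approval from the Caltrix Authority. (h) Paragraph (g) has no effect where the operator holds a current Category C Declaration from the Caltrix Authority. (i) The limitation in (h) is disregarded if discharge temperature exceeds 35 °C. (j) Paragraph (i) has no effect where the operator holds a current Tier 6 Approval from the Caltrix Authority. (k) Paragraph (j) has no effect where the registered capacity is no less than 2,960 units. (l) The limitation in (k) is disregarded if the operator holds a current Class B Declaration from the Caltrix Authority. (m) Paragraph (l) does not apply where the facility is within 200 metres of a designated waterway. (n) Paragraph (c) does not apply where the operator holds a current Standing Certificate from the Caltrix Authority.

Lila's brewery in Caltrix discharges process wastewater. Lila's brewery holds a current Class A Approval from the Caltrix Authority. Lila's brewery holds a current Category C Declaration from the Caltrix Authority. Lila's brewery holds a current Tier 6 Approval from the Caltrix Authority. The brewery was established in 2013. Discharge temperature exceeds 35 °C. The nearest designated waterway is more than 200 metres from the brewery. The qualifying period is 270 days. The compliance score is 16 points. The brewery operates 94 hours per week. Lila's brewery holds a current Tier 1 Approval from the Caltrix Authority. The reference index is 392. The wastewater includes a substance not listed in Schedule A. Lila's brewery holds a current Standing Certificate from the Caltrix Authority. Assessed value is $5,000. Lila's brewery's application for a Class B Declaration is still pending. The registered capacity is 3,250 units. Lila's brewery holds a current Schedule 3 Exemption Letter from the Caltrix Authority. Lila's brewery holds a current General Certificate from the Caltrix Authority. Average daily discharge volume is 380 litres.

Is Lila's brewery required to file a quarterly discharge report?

Yes — Lila's brewery must file a quarterly discharge report.

Exception (a) is satisfied on its face — the reference index is 392, under the 421 limit; average daily discharge volume is 380 litres, below the 420 litres limit. But: (e) operates against (a): a current Tier 1 Approval is held. (f) is not triggered (the qualifying period is 270 days, short of 310 days), so (e) stands. Exception (a) does not apply.
Exception (b)'s conditions are all satisfied: assessed value is $5,000, under the $6,000 limit; the compliance score is 16 points, less than the 18 points limit. Turning to paragraphs (g)–(m): (g) is engaged — a current Class A Approval is held. (h) would limit (g) — a current Category C Declaration is held — but (i) sets (h) aside: (i) operates — discharge temperature exceeds 35 °C. (j) is triggered (a current Tier 6 Approval is held), but is overridden by (k): (k) operates against (j): the registered capacity is 3,250 units, meeting the 2,960 units threshold. (l) is inapplicable (there is no Class B Declaration in force), so (k) stands. (b) is therefore removed.
All of (c)'s requirements are met (a current General Certificate is held; the facility's operating hours per week are 94, less than the 96 limit). But: (n) operates against (c): a current Standing Certificate is held. Exception (c) does not apply.
Exception (d) does not apply: the wastewater includes a non-Schedule-A substance.
None of the exceptions is available; § 7 applies in full.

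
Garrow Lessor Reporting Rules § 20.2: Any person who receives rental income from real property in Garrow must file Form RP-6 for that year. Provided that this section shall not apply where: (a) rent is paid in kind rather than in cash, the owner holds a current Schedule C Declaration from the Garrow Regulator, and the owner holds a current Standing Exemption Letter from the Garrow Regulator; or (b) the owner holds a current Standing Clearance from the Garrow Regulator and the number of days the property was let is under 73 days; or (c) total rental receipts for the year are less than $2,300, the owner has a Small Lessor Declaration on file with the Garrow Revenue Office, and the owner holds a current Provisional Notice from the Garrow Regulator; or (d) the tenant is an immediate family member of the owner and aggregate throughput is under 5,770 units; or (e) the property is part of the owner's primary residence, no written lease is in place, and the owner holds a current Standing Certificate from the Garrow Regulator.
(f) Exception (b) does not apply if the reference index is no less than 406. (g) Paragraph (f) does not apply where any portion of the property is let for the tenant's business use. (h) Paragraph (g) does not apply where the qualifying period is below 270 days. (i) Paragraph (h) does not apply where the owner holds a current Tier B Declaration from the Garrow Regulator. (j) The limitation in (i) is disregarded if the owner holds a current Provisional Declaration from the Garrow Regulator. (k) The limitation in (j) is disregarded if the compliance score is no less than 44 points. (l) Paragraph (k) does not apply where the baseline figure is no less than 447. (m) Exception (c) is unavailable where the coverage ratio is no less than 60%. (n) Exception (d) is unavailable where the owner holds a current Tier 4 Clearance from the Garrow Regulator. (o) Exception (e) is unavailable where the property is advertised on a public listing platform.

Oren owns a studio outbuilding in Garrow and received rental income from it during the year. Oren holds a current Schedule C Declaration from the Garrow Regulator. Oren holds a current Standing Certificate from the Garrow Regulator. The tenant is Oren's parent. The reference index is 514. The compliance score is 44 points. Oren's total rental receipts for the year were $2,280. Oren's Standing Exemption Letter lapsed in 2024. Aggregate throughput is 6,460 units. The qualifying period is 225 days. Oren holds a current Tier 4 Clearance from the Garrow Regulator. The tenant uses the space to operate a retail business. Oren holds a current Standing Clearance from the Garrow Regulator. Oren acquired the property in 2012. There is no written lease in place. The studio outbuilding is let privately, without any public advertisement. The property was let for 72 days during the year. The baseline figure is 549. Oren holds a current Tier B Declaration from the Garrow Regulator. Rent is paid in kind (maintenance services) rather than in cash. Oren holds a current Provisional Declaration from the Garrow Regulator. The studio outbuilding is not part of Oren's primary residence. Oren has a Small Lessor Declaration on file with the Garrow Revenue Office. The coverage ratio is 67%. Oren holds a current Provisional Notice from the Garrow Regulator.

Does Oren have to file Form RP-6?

Exception (a) requires that the owner holds a current Standing Exemption Letter from the Garrow Regulator; but the Standing Exemption Letter is not current, so (a) is unavailable.
Exception (b) is satisfied on its face — a current Standing Clearance is held; the number of days the property was let is 72 days, under the 73 days limit. But: (f) is engaged — the reference index is 514, meeting the 406 threshold. (g) would limit (f) — the space is let for business use — but (h) sets (g) aside: (h) operates — the qualifying period is 225 days, below the 270 days limit. (i) is triggered (a current Tier B Declaration is held), but is overridden by (j): (j) operates against (i): a current Provisional Declaration is held. (k) applies (the compliance score is 44 points, meeting the 44 points threshold), but is set aside by (l): (l) is triggered — the baseline figure is 549, meeting the 447 threshold. (b) is therefore removed.
All of (c)'s requirements are met (total rental receipts for the year are $2,280, less than the $2,300 limit; a Small Lessor Declaration is on file; a current Provisional Notice is held). But applying paragraph (m): (m) operates against (c): the coverage ratio is 67%, meeting the 60% threshold. (c) is therefore removed.
Exception (d) does not apply: aggregate throughput is 6,460 units, not under 5,770 units.
Exception (e) does not apply: the studio outbuilding is not part of the primary residence.
No exception displaces § 20.2.

Yes — Oren must file Form RP-6.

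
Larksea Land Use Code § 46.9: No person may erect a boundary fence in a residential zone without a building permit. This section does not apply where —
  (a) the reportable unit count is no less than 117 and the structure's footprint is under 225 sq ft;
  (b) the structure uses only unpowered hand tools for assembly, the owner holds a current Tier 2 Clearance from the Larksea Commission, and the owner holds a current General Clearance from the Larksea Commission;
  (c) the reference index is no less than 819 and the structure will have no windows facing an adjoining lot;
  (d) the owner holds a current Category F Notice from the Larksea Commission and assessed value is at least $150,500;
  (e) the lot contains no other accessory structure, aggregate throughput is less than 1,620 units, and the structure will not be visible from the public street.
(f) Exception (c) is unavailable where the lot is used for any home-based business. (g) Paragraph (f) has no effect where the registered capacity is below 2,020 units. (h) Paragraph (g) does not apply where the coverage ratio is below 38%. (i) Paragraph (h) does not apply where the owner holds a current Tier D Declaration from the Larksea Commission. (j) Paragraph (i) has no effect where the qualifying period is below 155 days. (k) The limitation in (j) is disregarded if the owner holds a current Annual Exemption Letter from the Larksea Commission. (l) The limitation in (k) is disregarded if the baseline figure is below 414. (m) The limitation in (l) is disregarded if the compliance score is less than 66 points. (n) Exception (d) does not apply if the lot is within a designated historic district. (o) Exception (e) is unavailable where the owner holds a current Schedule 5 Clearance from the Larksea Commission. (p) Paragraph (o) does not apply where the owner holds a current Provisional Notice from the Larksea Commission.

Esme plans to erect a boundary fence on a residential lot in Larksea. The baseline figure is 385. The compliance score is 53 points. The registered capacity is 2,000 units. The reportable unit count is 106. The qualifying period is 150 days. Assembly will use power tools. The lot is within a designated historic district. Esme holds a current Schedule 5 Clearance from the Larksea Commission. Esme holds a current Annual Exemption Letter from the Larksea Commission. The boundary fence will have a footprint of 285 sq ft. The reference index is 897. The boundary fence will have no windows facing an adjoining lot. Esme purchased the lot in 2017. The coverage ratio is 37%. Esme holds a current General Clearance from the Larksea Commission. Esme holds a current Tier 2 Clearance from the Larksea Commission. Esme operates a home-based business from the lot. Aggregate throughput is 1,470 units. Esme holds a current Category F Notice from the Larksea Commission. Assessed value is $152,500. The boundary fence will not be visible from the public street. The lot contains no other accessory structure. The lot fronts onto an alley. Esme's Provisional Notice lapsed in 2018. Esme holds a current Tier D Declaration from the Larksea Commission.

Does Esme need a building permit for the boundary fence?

No — exception (c) applies; Esme does not need a building permit.

Exception (a) fails — the reportable unit count is 106, short of 117.
Exception (b) fails — assembly uses power tools.
All of (c)'s requirements are met (the reference index is 897, meeting the 819 threshold; no windows face an adjoining lot). As to paragraphs (f)–(m): (f) applies (a home-based business operates on the lot), but yields to (g): (g) operates — the registered capacity is 2,000 units, below the 2,020 units limit. (h) would limit (g) — the coverage ratio is 37%, below the 38% limit — but (i) sets (h) aside: (i) operates — a current Tier D Declaration is held. (j) is triggered (the qualifying period is 150 days, below the 155 days limit), but is displaced by (k): (k) operates against (j): a current Annual Exemption Letter is held. (l) would limit (k) — the baseline figure is 385, below the 414 limit — but (m) sets (l) aside: (m) operates against (l): the compliance score is 53 points, less than the 66 points limit. (c) remains available.
Exception (d) is satisfied on its face — a current Category F Notice is held; assessed value is $152,500, meeting the $150,500 threshold. But applying paragraph (n): (n) operates against (d): the lot is in a historic district. So (d) is unavailable.
Exception (e): the lot has no other accessory structure; aggregate throughput is 1,470 units, less than the 1,620 units limit; the structure will not be visible from the street — every condition holds. But: (o) operates against (e): a current Schedule 5 Clearance is held. (p) is not triggered (the Provisional Notice is not current), so (o) stands. (e) is therefore removed.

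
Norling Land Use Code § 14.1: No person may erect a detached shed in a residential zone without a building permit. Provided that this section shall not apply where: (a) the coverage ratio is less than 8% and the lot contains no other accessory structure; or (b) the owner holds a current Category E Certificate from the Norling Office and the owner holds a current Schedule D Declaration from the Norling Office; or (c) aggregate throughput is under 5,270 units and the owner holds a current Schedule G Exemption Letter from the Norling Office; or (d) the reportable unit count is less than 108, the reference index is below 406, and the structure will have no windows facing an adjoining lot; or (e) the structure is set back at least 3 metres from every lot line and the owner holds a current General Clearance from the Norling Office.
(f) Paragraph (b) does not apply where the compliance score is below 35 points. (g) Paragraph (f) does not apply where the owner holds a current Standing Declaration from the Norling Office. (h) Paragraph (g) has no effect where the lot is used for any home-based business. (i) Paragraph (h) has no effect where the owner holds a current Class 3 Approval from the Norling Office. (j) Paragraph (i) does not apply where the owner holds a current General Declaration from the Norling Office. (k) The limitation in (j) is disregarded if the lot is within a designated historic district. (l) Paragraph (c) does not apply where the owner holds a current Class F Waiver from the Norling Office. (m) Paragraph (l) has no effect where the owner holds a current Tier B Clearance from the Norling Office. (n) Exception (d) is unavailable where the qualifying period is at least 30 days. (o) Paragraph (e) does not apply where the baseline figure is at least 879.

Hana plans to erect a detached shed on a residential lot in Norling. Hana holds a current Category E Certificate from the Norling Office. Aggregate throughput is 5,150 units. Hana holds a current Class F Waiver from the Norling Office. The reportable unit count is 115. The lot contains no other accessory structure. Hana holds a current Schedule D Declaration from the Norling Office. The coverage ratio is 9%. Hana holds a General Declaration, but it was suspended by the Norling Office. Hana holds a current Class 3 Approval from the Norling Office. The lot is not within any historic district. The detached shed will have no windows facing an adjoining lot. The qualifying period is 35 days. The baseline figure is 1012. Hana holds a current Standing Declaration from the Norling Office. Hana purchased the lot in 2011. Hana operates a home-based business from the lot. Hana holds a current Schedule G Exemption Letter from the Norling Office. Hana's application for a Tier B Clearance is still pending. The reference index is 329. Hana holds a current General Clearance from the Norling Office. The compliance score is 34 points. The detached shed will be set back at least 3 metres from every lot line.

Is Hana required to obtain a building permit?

No — exception (b) applies; Hana does not need a building permit.

Exception (a) requires that the coverage ratio is less than 8%; but the coverage ratio is 9%, not less than 8%, so (a) is unavailable.
Exception (b) is satisfied on its face — a current Category E Certificate is held; a current Schedule D Declaration is held. As to paragraphs (f)–(k): (f) is engaged (the compliance score is 34 points, below the 35 points limit), but is set aside by (g): (g) is engaged — a current Standing Declaration is held. (h) would limit (g) — a home-based business operates on the lot — but (i) sets (h) aside: (i) operates against (h): a current Class 3 Approval is held. (j) is not engaged (there is no General Declaration in force), so (i) stands. (b) remains available.
Exception (c): aggregate throughput is 5,150 units, under the 5,270 units limit; a current Schedule G Exemption Letter is held — every condition holds. But applying paragraphs (l)–(m): (l) is engaged — a current Class F Waiver is held. (m), which would lift (l), is inapplicable — the Tier B Clearance is not current. So (c) is unavailable.
Exception (d) fails — the reportable unit count is 115, not less than 108.
Exception (e) is satisfied on its face — the setback is at least 3 m on every side; a current General Clearance is held. Turning to paragraph (o): (o) applies — the baseline figure is 1,012, meeting the 879 threshold. Exception (e) does not apply.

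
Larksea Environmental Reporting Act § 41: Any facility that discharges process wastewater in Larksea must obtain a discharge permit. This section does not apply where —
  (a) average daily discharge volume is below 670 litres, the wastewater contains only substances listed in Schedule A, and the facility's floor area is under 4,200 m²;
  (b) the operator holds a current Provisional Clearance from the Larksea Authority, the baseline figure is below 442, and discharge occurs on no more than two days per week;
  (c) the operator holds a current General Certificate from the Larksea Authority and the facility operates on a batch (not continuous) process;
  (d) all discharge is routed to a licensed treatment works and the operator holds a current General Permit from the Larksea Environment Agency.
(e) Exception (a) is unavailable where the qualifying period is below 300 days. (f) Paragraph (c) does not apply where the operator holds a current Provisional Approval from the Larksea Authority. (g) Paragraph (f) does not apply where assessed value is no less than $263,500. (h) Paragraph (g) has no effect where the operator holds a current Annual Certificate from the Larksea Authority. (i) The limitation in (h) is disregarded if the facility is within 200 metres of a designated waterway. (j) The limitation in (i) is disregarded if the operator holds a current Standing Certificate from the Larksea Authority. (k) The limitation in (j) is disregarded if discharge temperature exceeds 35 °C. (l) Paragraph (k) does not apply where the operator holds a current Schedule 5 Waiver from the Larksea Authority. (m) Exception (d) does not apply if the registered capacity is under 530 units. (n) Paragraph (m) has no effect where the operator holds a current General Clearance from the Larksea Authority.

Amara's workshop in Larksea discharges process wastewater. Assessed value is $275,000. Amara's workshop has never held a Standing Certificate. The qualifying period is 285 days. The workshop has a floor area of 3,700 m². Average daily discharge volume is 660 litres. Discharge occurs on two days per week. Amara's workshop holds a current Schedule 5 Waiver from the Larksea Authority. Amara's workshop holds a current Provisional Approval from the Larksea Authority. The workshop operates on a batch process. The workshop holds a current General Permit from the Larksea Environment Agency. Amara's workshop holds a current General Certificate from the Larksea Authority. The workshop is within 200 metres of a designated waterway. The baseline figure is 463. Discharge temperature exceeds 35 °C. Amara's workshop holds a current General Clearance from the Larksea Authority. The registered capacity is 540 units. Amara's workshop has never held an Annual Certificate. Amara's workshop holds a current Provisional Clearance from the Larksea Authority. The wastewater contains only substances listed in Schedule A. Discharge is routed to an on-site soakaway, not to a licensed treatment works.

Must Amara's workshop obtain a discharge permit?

No — exception (c) applies; Amara's workshop is not required to obtain a discharge permit.

Exception (a): average daily discharge volume is 660 litres, below the 670 litres limit; the wastewater is Schedule-A-only; the facility's floor area is 3,700 m², under the 4,200 m² limit — every condition holds. Turning to paragraph (e): (e) operates — the qualifying period is 285 days, below the 300 days limit. So (a) is unavailable.
Exception (b) requires that the baseline figure is below 442; but the baseline figure is 463, not below 442, so (b) is unavailable.
All of (c)'s requirements are met (a current General Certificate is held; the facility operates on a batch process). Applying paragraphs (f)–(l): (f) applies (a current Provisional Approval is held), but is overridden by (g): (g) is engaged — assessed value is $275,000, meeting the $263,500 threshold. (h) is not engaged (there is no Annual Certificate in force), so (g) stands. So (c) applies.
Exception (d) requires that all discharge is routed to a licensed treatment works; but discharge is not routed to a licensed treatment works, so (d) is unavailable.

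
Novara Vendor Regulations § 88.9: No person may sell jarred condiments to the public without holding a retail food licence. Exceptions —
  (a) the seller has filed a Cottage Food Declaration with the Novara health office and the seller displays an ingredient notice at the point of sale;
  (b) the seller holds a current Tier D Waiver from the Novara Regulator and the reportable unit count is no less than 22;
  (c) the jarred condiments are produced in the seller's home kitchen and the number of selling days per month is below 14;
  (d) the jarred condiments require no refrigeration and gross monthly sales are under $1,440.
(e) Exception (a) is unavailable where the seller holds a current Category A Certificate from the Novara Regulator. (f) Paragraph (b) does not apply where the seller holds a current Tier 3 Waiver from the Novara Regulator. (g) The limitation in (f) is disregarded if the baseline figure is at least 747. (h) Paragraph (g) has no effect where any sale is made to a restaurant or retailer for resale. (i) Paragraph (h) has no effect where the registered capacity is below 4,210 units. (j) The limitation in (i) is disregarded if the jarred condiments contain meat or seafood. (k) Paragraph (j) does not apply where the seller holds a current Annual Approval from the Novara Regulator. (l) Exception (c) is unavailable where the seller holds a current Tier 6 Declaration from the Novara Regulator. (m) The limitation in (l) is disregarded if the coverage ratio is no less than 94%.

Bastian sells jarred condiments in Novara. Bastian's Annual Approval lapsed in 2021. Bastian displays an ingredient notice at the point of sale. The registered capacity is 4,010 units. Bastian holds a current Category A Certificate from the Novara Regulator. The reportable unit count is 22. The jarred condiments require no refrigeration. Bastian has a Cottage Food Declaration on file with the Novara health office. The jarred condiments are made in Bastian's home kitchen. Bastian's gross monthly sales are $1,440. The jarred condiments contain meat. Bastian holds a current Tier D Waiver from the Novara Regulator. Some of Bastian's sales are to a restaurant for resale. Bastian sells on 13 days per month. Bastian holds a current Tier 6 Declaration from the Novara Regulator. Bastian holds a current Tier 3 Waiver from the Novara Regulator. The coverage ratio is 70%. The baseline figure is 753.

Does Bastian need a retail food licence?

Yes — Bastian must hold a retail food licence.

Exception (a): a Cottage Food Declaration is on file; an ingredient notice is displayed — every condition holds. But: (e) operates against (a): a current Category A Certificate is held. (a) is therefore removed.
All of (b)'s requirements are met (a current Tier D Waiver is held; the reportable unit count is 22, meeting the 22 threshold). Turning to paragraphs (f)–(k): (f) is engaged — a current Tier 3 Waiver is held. (g) would limit (f) — the baseline figure is 753, meeting the 747 threshold — but (h) sets (g) aside: (h) operates against (g): some sales are to a restaurant for resale. (i) is engaged (the registered capacity is 4,010 units, below the 4,210 units limit), but is itself disapplied by (j): (j) operates against (i): the jarred condiments contain meat. (k), which would lift (j), does not operate here — no current Annual Approval is held. So (b) is unavailable.
All of (c)'s requirements are met (the jarred condiments are home-kitchen produced; the number of selling days per month is 13, below the 14 limit). However, paragraphs (l)–(m) must be considered: (l) operates against (c): a current Tier 6 Declaration is held. (m) is inapplicable (the coverage ratio is 70%, short of 94%), so (l) stands. Exception (c) does not apply.
Exception (d) does not apply: gross monthly sales are $1,440, not under $1,440.
No exception displaces § 88.9.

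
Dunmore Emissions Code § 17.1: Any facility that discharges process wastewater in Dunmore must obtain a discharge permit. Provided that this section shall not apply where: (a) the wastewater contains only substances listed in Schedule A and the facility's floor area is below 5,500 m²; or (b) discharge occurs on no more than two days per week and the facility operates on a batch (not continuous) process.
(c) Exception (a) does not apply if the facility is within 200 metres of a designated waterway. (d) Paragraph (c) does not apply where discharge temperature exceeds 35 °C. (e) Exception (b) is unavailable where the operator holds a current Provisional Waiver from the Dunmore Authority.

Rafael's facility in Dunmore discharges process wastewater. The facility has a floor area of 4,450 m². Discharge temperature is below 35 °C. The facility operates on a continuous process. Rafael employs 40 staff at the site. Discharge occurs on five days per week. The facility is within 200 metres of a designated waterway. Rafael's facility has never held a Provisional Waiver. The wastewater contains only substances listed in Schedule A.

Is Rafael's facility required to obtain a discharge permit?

Exception (a): the wastewater is Schedule-A-only; the facility's floor area is 4,450 m², below the 5,500 m² limit — every condition holds. But: (c) operates against (a): the facility is within 200 m of a designated waterway. (d), which would lift (c), is not triggered — discharge temperature is below 35 °C. Exception (a) does not apply.
Exception (b) fails — discharge occurs on five days per week.
None of the exceptions is available; § 17.1 applies in full.

Yes — Rafael's facility must obtain a discharge permit.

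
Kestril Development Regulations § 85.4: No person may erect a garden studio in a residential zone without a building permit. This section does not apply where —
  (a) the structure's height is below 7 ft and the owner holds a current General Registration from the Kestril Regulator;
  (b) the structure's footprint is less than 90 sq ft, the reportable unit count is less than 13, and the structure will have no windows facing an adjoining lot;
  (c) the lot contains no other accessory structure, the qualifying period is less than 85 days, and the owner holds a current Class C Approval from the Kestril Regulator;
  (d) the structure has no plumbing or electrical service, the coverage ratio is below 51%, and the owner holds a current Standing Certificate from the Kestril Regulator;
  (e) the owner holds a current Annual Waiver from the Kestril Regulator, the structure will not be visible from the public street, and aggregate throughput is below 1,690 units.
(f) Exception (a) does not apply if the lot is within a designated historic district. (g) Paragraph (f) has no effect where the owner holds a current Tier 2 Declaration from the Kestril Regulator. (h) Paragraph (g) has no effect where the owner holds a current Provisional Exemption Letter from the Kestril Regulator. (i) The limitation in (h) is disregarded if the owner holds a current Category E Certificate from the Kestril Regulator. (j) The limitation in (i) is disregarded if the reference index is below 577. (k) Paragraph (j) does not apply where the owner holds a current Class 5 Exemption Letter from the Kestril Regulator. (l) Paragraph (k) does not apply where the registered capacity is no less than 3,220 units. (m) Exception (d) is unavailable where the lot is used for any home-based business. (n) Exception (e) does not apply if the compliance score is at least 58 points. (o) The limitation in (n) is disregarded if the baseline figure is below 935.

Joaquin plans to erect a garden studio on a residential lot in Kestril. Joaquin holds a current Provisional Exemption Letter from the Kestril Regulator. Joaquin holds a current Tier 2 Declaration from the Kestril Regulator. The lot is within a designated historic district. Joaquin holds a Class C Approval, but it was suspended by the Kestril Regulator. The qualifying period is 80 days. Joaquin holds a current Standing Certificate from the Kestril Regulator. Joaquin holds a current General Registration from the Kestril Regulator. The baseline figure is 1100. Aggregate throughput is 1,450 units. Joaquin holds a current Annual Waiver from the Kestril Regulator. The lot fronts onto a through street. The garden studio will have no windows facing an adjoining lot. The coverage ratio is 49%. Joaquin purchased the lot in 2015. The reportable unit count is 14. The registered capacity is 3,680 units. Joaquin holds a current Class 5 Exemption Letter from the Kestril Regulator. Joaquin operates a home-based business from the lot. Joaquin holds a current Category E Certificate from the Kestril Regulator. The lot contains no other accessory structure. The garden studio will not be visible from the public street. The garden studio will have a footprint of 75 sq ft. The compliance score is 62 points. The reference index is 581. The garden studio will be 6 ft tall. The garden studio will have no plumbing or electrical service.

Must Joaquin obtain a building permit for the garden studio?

Exception (a): the structure's height is 6 ft, below the 7 ft limit; a current General Registration is held — every condition holds. Considering the limiting provisions: (f) applies (the lot is in a historic district), but is displaced by (g): (g) operates against (f): a current Tier 2 Declaration is held. (h) is engaged (a current Provisional Exemption Letter is held), but yields to (i): (i) operates — a current Category E Certificate is held. (j) is inapplicable (the reference index is 581, not below 577), so (i) stands. Exception (a) stands.
Exception (b) fails — the reportable unit count is 14, not less than 13.
Exception (c) fails — the Class C Approval is not current.
All of (d)'s requirements are met (there is no plumbing or electrical service; the coverage ratio is 49%, below the 51% limit; a current Standing Certificate is held). But: (m) operates against (d): a home-based business operates on the lot. So (d) is unavailable.
Exception (e)'s conditions are all satisfied: a current Annual Waiver is held; the structure will not be visible from the street; aggregate throughput is 1,450 units, below the 1,690 units limit. Turning to paragraphs (n)–(o): (n) operates against (e): the compliance score is 62 points, meeting the 58 points threshold. (o) does not operate here (the baseline figure is 1,100, not below 935), so (n) stands. So (e) is unavailable.

No — exception (a) applies; Joaquin does not need a building permit.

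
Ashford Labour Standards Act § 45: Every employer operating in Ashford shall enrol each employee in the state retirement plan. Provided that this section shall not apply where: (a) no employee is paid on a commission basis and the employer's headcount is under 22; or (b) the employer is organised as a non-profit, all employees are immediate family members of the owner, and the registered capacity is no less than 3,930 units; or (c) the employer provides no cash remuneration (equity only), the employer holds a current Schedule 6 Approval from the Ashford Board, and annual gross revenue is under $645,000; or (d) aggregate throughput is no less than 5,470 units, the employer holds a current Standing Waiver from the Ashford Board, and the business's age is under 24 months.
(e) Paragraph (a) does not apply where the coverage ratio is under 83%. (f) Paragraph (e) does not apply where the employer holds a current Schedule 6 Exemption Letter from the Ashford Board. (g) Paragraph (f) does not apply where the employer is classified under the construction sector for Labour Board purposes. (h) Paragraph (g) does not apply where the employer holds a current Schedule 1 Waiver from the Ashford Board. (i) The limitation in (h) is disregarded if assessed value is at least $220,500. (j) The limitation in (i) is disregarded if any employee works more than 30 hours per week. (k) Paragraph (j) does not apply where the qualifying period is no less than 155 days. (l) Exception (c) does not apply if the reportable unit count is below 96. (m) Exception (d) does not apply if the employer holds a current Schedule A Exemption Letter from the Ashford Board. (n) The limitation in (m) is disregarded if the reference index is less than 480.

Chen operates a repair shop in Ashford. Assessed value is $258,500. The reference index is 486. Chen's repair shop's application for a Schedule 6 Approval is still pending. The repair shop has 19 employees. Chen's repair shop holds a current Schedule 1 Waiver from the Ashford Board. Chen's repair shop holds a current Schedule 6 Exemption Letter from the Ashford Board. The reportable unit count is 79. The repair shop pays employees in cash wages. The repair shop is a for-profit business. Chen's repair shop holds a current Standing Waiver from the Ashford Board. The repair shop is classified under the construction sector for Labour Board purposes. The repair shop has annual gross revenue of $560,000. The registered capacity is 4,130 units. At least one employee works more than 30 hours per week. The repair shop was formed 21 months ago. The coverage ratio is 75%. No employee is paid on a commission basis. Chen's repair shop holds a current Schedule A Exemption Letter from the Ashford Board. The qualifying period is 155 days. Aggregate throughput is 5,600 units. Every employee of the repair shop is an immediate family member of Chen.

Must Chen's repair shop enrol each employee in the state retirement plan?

Yes — Chen's repair shop must enrol each employee in the state retirement plan.

Exception (a)'s conditions are all satisfied: no employee is paid on commission; the employer's headcount is 19, under the 22 limit. However, paragraphs (e)–(k) must be considered: (e) is engaged — the coverage ratio is 75%, under the 83% limit. (f) would limit (e) — a current Schedule 6 Exemption Letter is held — but (g) sets (f) aside: (g) is engaged — the repair shop is classified under the construction sector. (h) would limit (g) — a current Schedule 1 Waiver is held — but (i) sets (h) aside: (i) operates against (h): assessed value is $258,500, meeting the $220,500 threshold. (j) is engaged (at least one employee exceeds 30 hours/week), but is itself disapplied by (k): (k) operates — the qualifying period is 155 days, meeting the 155 days threshold. (a) is therefore removed.
Exception (b) requires that the employer is organised as a non-profit; but the employer is for-profit, so (b) is unavailable.
Exception (c) fails — employees are paid cash wages.
Exception (d): aggregate throughput is 5,600 units, meeting the 5,470 units threshold; a current Standing Waiver is held; the business's age is 21 months, under the 24 months limit — every condition holds. However, paragraphs (m)–(n) must be considered: (m) operates against (d): a current Schedule A Exemption Letter is held. (n) is not triggered (the reference index is 486, not less than 480), so (m) stands. (d) is therefore removed.
Every exception is unavailable, so the rule governs.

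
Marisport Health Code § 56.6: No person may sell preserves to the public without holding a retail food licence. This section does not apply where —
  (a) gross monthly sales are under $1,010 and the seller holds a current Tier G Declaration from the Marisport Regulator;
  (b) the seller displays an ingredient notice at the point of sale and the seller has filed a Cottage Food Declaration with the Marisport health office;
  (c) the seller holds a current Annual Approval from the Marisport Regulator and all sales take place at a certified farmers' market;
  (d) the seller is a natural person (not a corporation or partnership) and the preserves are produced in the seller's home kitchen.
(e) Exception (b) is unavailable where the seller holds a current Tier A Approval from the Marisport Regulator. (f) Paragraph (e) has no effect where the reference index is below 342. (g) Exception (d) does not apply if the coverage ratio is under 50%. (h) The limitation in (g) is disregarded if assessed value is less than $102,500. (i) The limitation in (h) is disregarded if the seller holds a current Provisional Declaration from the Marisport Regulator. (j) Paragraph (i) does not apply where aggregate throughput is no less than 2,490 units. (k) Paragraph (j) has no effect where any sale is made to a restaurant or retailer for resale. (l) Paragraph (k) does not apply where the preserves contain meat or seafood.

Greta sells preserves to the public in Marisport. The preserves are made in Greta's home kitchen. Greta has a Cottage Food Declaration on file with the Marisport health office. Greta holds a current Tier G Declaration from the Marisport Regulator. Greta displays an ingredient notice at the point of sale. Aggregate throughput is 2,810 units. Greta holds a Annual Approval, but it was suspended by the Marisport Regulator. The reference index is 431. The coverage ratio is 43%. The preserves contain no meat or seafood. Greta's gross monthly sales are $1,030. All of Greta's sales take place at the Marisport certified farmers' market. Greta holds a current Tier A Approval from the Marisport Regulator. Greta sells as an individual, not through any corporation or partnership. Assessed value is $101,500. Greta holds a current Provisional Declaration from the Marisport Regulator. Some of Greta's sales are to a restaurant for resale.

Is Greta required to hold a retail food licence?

Yes — Greta must hold a retail food licence.

Exception (a) does not apply: gross monthly sales are $1,030, not under $1,010.
Exception (b) is satisfied on its face — an ingredient notice is displayed; a Cottage Food Declaration is on file. Turning to paragraphs (e)–(f): (e) operates against (b): a current Tier A Approval is held. (f) is not engaged (the reference index is 431, not below 342), so (e) stands. (b) is therefore removed.
Exception (c) does not apply: there is no Annual Approval in force.
Exception (d) is satisfied on its face — the seller is a natural person; the preserves are home-kitchen produced. Turning to paragraphs (g)–(l): (g) operates against (d): the coverage ratio is 43%, under the 50% limit. (h) is engaged (assessed value is $101,500, less than the $102,500 limit), but is itself disapplied by (i): (i) operates against (h): a current Provisional Declaration is held. (j) is triggered (aggregate throughput is 2,810 units, meeting the 2,490 units threshold), but is overridden by (k): (k) is engaged — some sales are to a restaurant for resale. (l) is inapplicable (the preserves contain no meat or seafood), so (k) stands. Exception (d) does not apply.
None of the exceptions is available; § 56.6 applies in full.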